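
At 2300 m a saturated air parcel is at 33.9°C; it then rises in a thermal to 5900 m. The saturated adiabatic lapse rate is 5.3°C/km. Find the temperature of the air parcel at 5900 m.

14.82°C

2300–5900 m, saturated adiabatic: Δz = 3.6 km ⇒ ΔT = -19.08°C; T = 14.82°C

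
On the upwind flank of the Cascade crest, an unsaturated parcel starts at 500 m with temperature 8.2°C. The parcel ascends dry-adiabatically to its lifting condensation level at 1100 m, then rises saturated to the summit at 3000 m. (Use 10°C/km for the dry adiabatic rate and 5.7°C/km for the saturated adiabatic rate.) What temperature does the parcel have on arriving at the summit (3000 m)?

-8.63°C

Dry to 1100 m: -10 × 0.6 km = -6°C, so T = 2.2°C.
Saturated to 3000 m: -5.7 × 1.9 km = -10.83°C, so T = -8.63°C.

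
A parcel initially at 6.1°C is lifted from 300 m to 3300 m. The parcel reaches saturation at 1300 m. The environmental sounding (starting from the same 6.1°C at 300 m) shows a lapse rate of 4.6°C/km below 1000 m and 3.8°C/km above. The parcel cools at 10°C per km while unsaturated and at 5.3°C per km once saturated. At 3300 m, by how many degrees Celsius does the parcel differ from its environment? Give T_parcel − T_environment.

Parcel:
  300–1300 m, dry: Δz = 1 km ⇒ ΔT = -10°C; T = -3.9°C
  1300–3300 m, saturated: Δz = 2 km ⇒ ΔT = -10.6°C; T = -14.5°C
Environment:
  300–1000 m, environment, lower layer: Δz = 0.7 km ⇒ ΔT = -3.22°C; T = 2.88°C
  1000–3300 m, environment, upper layer: Δz = 2.3 km ⇒ ΔT = -8.74°C; T = -5.86°C
T_parcel − T_env = -14.5 − (-5.86) = -8.64°C

-8.64°C (parcel cooler than environment)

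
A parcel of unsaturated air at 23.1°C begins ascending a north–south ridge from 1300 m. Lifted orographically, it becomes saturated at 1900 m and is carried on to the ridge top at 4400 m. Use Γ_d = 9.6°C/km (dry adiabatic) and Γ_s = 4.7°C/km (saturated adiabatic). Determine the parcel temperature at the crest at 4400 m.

1300–1900 m, dry: Δz = 0.6 km ⇒ ΔT = -5.76°C; T = 17.34°C
1900–4400 m, saturated: Δz = 2.5 km ⇒ ΔT = -11.75°C; T = 5.59°C

5.59°C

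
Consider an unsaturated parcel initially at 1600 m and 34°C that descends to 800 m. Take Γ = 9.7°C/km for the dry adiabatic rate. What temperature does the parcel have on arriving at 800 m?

From 1600 m to 800 m (dry adiabatic): warms by 9.7 × 0.8 = 7.76°C, giving 41.76°C.

41.76°C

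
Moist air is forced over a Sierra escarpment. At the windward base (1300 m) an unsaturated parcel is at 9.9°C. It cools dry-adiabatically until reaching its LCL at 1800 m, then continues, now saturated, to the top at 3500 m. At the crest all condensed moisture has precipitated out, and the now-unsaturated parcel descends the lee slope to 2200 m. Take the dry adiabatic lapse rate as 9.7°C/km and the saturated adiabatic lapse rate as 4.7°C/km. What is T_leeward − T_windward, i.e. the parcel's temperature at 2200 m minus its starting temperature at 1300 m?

Dry to 1800 m: -9.7 × 0.5 km = -4.85°C, so T = 5.05°C.
Saturated to 3500 m: -4.7 × 1.7 km = -7.99°C, so T = -2.94°C.
Dry descent to 2200 m: +9.7 × 1.3 km = +12.61°C, so T = 9.67°C.
Net change vs windward start: 9.67 − 9.9 = -0.23°C

-0.23°C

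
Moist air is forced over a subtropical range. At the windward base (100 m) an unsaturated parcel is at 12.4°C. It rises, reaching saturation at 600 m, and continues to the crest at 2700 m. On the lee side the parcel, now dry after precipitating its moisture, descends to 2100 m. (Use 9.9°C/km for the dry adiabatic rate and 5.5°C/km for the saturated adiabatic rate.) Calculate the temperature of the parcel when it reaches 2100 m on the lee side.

1.84°C

Dry to 600 m: -9.9 × 0.5 km = -4.95°C, so T = 7.45°C.
Saturated to 2700 m: -5.5 × 2.1 km = -11.55°C, so T = -4.1°C.
Dry descent to 2100 m: +9.9 × 0.6 km = +5.94°C, so T = 1.84°C.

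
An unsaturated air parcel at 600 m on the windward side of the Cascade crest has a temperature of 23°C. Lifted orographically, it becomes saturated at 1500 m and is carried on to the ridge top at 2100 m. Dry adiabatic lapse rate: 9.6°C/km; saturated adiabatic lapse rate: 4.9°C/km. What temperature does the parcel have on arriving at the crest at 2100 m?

600 → 1500 m (dry, 9.6°C/km): ΔT = -9.6 × 0.9 = -8.64°C → T = 14.36°C
1500 → 2100 m (saturated, 4.9°C/km): ΔT = -4.9 × 0.6 = -2.94°C → T = 11.42°C

11.42°C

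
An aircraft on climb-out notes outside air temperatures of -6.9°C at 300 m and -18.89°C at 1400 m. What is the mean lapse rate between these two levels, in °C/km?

Γ = −ΔT/Δz = (-6.9 − (-18.89)) / (1400 − 300) m
  = 11.99°C / 1.1 km = 10.9°C/km

10.9°C/km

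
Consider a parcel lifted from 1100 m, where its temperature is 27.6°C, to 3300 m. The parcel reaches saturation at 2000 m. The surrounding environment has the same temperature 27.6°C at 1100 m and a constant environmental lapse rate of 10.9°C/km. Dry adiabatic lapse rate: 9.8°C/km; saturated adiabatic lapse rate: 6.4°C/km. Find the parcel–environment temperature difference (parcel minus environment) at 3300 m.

+6.84°C (parcel warmer than environment)

Parcel:
  1100–2000 m, dry: Δz = 0.9 km ⇒ ΔT = -8.82°C; T = 18.78°C
  2000–3300 m, saturated: Δz = 1.3 km ⇒ ΔT = -8.32°C; T = 10.46°C
Environment:
  1100–3300 m, environment: Δz = 2.2 km ⇒ ΔT = -23.98°C; T = 3.62°C
T_parcel − T_env = 10.46 − 3.62 = +6.84°C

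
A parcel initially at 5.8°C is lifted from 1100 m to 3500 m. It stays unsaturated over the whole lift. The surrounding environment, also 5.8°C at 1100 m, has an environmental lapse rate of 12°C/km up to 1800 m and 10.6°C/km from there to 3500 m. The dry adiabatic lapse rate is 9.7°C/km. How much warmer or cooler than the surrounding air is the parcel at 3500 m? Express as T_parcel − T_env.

Parcel:
  From 1100 m to 3500 m (dry): cools by 9.7 × 2.4 = 23.28°C, giving -17.48°C.
Environment:
  From 1100 m to 1800 m (environment, lower layer): cools by 12 × 0.7 = 8.4°C, giving -2.6°C.
  From 1800 m to 3500 m (environment, upper layer): cools by 10.6 × 1.7 = 18.02°C, giving -20.62°C.
T_parcel − T_env = -17.48 − (-20.62) = +3.14°C

+3.14°C (parcel warmer than environment)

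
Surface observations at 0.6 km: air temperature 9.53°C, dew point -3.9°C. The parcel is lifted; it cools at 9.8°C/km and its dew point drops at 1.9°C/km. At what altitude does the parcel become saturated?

T and T_d converge at 9.8 − 1.9 = 7.9°C per km
Height above start = (9.53 − (-3.9)) / 7.9 = 1.7 km
LCL altitude = 600 m + 1700 m = 2300 m

2.3 km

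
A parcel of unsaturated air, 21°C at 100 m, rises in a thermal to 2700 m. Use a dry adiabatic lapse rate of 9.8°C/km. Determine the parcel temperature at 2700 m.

100 → 2700 m (dry adiabatic, 9.8°C/km): ΔT = -9.8 × 2.6 = -25.48°C → T = -4.48°C

-4.48°C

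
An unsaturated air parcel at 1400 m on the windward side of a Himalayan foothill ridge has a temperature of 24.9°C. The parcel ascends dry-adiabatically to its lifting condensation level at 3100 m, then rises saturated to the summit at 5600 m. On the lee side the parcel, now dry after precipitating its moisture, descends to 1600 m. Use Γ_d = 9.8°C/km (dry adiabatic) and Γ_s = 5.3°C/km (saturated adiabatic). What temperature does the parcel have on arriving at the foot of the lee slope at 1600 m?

34.19°C

1400–3100 m, dry: Δz = 1.7 km ⇒ ΔT = -16.66°C; T = 8.24°C
3100–5600 m, saturated: Δz = 2.5 km ⇒ ΔT = -13.25°C; T = -5.01°C
5600–1600 m, dry descent: Δz = 4 km ⇒ ΔT = +39.2°C; T = 34.19°C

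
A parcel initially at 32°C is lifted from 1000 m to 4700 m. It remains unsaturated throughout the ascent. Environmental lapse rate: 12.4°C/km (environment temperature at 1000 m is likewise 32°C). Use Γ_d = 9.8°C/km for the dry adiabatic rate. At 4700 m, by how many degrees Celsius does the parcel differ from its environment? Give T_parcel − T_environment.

Parcel:
  From 1000 m to 4700 m (dry): cools by 9.8 × 3.7 = 36.26°C, giving -4.26°C.
Environment:
  From 1000 m to 4700 m (environment): cools by 12.4 × 3.7 = 45.88°C, giving -13.88°C.
T_parcel − T_env = -4.26 − (-13.88) = +9.62°C

+9.62°C (parcel warmer than environment)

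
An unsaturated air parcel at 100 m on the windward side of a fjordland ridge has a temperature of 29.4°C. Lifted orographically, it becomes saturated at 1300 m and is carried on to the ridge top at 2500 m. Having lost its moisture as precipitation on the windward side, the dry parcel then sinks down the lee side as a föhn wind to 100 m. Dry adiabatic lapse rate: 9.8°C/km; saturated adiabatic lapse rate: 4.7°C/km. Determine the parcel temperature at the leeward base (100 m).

35.52°C

From 100 m to 1300 m (dry): cools by 9.8 × 1.2 = 11.76°C, giving 17.64°C.
From 1300 m to 2500 m (saturated): cools by 4.7 × 1.2 = 5.64°C, giving 12°C.
From 2500 m to 100 m (dry descent): warms by 9.8 × 2.4 = 23.52°C, giving 35.52°C.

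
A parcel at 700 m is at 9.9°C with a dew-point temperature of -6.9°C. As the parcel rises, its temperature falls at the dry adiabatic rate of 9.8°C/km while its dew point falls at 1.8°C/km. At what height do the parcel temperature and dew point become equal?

2800 m

T and T_d converge at 9.8 − 1.8 = 8°C per km
Height above start = (9.9 − (-6.9)) / 8 = 2.1 km
LCL altitude = 700 m + 2100 m = 2800 m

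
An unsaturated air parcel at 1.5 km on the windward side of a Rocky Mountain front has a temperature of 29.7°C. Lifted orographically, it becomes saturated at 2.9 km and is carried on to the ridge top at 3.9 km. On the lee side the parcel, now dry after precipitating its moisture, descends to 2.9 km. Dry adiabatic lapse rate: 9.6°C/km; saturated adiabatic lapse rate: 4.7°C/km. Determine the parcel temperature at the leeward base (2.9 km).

1500 → 2900 m (dry, 9.6°C/km): ΔT = -9.6 × 1.4 = -13.44°C → T = 16.26°C
2900 → 3900 m (saturated, 4.7°C/km): ΔT = -4.7 × 1 = -4.7°C → T = 11.56°C
3900 → 2900 m (dry descent, 9.6°C/km): ΔT = +9.6 × 1 = +9.6°C → T = 21.16°C

21.16°C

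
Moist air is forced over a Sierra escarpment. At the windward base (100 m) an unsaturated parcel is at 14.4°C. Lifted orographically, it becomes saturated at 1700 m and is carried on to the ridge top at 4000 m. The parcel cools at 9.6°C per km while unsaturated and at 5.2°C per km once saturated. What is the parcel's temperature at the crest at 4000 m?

-12.92°C

100 → 1700 m (dry, 9.6°C/km): ΔT = -9.6 × 1.6 = -15.36°C → T = -0.96°C
1700 → 4000 m (saturated, 5.2°C/km): ΔT = -5.2 × 2.3 = -11.96°C → T = -12.92°C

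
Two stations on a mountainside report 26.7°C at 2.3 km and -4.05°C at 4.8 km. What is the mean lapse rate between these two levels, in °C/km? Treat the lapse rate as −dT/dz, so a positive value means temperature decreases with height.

Γ = −ΔT/Δz = (26.7 − (-4.05)) / (4800 − 2300) m
  = 30.75°C / 2.5 km = 12.3°C/km

12.3°C/km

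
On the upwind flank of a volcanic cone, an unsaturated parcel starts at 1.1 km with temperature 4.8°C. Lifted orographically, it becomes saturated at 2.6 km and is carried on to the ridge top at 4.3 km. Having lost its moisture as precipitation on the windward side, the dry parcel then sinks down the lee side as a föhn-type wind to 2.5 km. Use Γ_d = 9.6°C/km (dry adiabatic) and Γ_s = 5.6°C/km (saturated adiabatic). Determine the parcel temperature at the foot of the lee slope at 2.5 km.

Dry to 2600 m: -9.6 × 1.5 km = -14.4°C, so T = -9.6°C.
Saturated to 4300 m: -5.6 × 1.7 km = -9.52°C, so T = -19.12°C.
Dry descent to 2500 m: +9.6 × 1.8 km = +17.28°C, so T = -1.84°C.

-1.84°C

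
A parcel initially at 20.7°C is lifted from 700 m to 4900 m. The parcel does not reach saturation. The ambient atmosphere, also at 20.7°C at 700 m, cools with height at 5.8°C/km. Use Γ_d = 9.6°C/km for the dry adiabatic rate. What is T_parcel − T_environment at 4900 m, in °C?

Parcel:
  Dry to 4900 m: -9.6 × 4.2 km = -40.32°C, so T = -19.62°C.
Environment:
  Environment to 4900 m: -5.8 × 4.2 km = -24.36°C, so T = -3.66°C.
T_parcel − T_env = -19.62 − (-3.66) = -15.96°C

-15.96°C (parcel cooler than environment)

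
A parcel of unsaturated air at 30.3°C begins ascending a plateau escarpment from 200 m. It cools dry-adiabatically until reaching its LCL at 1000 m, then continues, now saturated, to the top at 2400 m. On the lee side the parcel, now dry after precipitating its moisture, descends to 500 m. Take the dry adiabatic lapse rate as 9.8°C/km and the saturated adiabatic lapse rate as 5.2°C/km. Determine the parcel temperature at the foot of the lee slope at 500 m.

200 → 1000 m (dry, 9.8°C/km): ΔT = -9.8 × 0.8 = -7.84°C → T = 22.46°C
1000 → 2400 m (saturated, 5.2°C/km): ΔT = -5.2 × 1.4 = -7.28°C → T = 15.18°C
2400 → 500 m (dry descent, 9.8°C/km): ΔT = +9.8 × 1.9 = +18.62°C → T = 33.8°C

33.8°C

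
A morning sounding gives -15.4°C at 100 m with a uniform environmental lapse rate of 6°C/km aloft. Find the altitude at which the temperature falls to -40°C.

Height above start = (-15.4 − (-40)) / 6 = 4.1 km
Altitude = 100 m + 4100 m = 4200 m

4200 m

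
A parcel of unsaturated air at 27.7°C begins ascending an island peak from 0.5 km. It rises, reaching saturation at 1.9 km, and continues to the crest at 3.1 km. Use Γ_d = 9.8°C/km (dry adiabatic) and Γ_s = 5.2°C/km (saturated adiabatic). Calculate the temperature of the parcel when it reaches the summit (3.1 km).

500–1900 m, dry: Δz = 1.4 km ⇒ ΔT = -13.72°C; T = 13.98°C
1900–3100 m, saturated: Δz = 1.2 km ⇒ ΔT = -6.24°C; T = 7.74°C

7.74°C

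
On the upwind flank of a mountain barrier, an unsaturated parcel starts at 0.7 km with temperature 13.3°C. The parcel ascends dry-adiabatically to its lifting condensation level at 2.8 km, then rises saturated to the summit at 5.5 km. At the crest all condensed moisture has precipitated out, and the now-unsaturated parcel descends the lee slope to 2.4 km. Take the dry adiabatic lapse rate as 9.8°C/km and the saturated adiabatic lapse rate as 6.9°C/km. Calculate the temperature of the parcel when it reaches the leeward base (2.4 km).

4.47°C

700 → 2800 m (dry, 9.8°C/km): ΔT = -9.8 × 2.1 = -20.58°C → T = -7.28°C
2800 → 5500 m (saturated, 6.9°C/km): ΔT = -6.9 × 2.7 = -18.63°C → T = -25.91°C
5500 → 2400 m (dry descent, 9.8°C/km): ΔT = +9.8 × 3.1 = +30.38°C → T = 4.47°C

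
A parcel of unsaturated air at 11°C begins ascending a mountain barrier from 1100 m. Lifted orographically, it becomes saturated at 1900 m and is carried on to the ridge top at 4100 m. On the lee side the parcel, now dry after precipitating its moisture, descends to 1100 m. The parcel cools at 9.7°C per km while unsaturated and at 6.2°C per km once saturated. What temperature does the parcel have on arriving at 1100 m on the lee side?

1100–1900 m, dry: Δz = 0.8 km ⇒ ΔT = -7.76°C; T = 3.24°C
1900–4100 m, saturated: Δz = 2.2 km ⇒ ΔT = -13.64°C; T = -10.4°C
4100–1100 m, dry descent: Δz = 3 km ⇒ ΔT = +29.1°C; T = 18.7°C

18.7°C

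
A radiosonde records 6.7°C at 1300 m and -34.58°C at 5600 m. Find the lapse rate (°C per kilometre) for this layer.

9.6°C/km

Γ = −ΔT/Δz = (6.7 − (-34.58)) / (5600 − 1300) m
  = 41.28°C / 4.3 km = 9.6°C/km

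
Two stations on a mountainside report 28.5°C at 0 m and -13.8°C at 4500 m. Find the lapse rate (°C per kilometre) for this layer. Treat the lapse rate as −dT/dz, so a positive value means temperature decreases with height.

9.4°C/km

Γ = −ΔT/Δz = (28.5 − (-13.8)) / (4500 − 0) m
  = 42.3°C / 4.5 km = 9.4°C/km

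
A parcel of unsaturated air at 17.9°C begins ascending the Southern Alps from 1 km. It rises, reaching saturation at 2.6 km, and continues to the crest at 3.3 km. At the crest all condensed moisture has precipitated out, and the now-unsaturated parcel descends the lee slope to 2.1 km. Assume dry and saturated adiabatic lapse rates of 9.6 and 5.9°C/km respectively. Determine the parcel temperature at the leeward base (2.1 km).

Dry to 2600 m: -9.6 × 1.6 km = -15.36°C, so T = 2.54°C.
Saturated to 3300 m: -5.9 × 0.7 km = -4.13°C, so T = -1.59°C.
Dry descent to 2100 m: +9.6 × 1.2 km = +11.52°C, so T = 9.93°C.

9.93°C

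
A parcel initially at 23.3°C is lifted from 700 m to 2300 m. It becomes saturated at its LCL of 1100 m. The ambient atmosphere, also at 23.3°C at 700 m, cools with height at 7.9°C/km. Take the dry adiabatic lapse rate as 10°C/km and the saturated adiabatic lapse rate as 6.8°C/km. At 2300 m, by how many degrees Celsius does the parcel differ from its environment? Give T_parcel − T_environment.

+0.48°C (parcel warmer than environment)

Parcel:
  Dry to 1100 m: -10 × 0.4 km = -4°C, so T = 19.3°C.
  Saturated to 2300 m: -6.8 × 1.2 km = -8.16°C, so T = 11.14°C.
Environment:
  Environment to 2300 m: -7.9 × 1.6 km = -12.64°C, so T = 10.66°C.
T_parcel − T_env = 11.14 − 10.66 = +0.48°C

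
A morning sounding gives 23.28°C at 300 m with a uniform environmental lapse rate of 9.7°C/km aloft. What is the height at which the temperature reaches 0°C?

2700 m

Height above start = (23.28 − 0) / 9.7 = 2.4 km
Altitude = 300 m + 2400 m = 2700 m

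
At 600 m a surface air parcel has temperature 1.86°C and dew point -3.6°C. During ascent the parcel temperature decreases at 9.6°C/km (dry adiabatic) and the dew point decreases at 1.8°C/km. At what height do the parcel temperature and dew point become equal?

T and T_d converge at 9.6 − 1.8 = 7.8°C per km
Height above start = (1.86 − (-3.6)) / 7.8 = 0.7 km
LCL altitude = 600 m + 700 m = 1300 m

1300 m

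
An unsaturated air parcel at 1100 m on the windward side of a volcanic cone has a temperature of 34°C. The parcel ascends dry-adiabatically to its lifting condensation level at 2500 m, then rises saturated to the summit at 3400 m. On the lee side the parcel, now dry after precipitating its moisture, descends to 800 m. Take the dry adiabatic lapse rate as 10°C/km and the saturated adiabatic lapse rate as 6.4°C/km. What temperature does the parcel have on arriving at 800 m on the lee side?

40.24°C

From 1100 m to 2500 m (dry): cools by 10 × 1.4 = 14°C, giving 20°C.
From 2500 m to 3400 m (saturated): cools by 6.4 × 0.9 = 5.76°C, giving 14.24°C.
From 3400 m to 800 m (dry descent): warms by 10 × 2.6 = 26°C, giving 40.24°C.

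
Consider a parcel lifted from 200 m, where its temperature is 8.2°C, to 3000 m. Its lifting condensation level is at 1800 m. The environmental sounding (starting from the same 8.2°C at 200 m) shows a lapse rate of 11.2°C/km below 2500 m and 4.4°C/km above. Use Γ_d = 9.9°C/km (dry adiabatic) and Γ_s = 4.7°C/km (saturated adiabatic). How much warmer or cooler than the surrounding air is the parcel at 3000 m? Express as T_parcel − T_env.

+6.48°C (parcel warmer than environment)

Parcel:
  Dry to 1800 m: -9.9 × 1.6 km = -15.84°C, so T = -7.64°C.
  Saturated to 3000 m: -4.7 × 1.2 km = -5.64°C, so T = -13.28°C.
Environment:
  Environment, lower layer to 2500 m: -11.2 × 2.3 km = -25.76°C, so T = -17.56°C.
  Environment, upper layer to 3000 m: -4.4 × 0.5 km = -2.2°C, so T = -19.76°C.
T_parcel − T_env = -13.28 − (-19.76) = +6.48°C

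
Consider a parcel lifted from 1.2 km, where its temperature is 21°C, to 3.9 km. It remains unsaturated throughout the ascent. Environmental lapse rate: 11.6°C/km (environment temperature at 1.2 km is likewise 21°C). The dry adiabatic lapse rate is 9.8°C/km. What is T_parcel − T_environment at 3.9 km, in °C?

Parcel:
  1200–3900 m, dry: Δz = 2.7 km ⇒ ΔT = -26.46°C; T = -5.46°C
Environment:
  1200–3900 m, environment: Δz = 2.7 km ⇒ ΔT = -31.32°C; T = -10.32°C
T_parcel − T_env = -5.46 − (-10.32) = +4.86°C

+4.86°C (parcel warmer than environment)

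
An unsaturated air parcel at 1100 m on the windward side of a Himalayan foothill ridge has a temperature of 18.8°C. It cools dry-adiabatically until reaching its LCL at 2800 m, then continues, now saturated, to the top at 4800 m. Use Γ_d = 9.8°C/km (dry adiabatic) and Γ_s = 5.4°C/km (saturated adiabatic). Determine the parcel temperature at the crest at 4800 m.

Dry to 2800 m: -9.8 × 1.7 km = -16.66°C, so T = 2.14°C.
Saturated to 4800 m: -5.4 × 2 km = -10.8°C, so T = -8.66°C.

-8.66°C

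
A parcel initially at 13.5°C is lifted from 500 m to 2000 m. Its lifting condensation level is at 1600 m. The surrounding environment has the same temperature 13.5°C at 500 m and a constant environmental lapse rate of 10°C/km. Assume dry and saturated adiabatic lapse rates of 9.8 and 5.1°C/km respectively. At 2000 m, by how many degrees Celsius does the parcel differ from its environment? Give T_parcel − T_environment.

Parcel:
  From 500 m to 1600 m (dry): cools by 9.8 × 1.1 = 10.78°C, giving 2.72°C.
  From 1600 m to 2000 m (saturated): cools by 5.1 × 0.4 = 2.04°C, giving 0.68°C.
Environment:
  From 500 m to 2000 m (environment): cools by 10 × 1.5 = 15°C, giving -1.5°C.
T_parcel − T_env = 0.68 − (-1.5) = +2.18°C

+2.18°C (parcel warmer than environment)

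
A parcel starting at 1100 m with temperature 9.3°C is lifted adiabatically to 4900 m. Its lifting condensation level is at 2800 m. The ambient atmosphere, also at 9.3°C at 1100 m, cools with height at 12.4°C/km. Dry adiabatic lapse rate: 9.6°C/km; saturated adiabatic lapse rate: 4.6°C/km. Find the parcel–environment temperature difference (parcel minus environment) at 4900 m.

+21.14°C (parcel warmer than environment)

Parcel:
  From 1100 m to 2800 m (dry): cools by 9.6 × 1.7 = 16.32°C, giving -7.02°C.
  From 2800 m to 4900 m (saturated): cools by 4.6 × 2.1 = 9.66°C, giving -16.68°C.
Environment:
  From 1100 m to 4900 m (environment): cools by 12.4 × 3.8 = 47.12°C, giving -37.82°C.
T_parcel − T_env = -16.68 − (-37.82) = +21.14°C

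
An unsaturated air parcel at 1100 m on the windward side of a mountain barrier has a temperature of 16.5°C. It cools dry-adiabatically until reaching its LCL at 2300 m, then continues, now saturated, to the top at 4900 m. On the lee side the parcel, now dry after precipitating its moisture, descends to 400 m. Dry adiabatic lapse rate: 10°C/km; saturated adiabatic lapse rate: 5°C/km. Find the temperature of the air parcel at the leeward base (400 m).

From 1100 m to 2300 m (dry): cools by 10 × 1.2 = 12°C, giving 4.5°C.
From 2300 m to 4900 m (saturated): cools by 5 × 2.6 = 13°C, giving -8.5°C.
From 4900 m to 400 m (dry descent): warms by 10 × 4.5 = 45°C, giving 36.5°C.

36.5°C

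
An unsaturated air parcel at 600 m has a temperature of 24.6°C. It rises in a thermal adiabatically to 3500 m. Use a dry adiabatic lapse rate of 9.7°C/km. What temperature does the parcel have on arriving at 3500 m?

-3.53°C

From 600 m to 3500 m (dry adiabatic): cools by 9.7 × 2.9 = 28.13°C, giving -3.53°C.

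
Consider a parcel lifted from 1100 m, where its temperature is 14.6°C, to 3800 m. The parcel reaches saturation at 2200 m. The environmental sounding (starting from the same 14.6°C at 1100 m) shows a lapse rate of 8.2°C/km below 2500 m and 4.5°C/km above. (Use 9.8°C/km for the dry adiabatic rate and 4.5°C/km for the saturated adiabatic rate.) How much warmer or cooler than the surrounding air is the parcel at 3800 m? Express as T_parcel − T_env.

Parcel:
  From 1100 m to 2200 m (dry): cools by 9.8 × 1.1 = 10.78°C, giving 3.82°C.
  From 2200 m to 3800 m (saturated): cools by 4.5 × 1.6 = 7.2°C, giving -3.38°C.
Environment:
  From 1100 m to 2500 m (environment, lower layer): cools by 8.2 × 1.4 = 11.48°C, giving 3.12°C.
  From 2500 m to 3800 m (environment, upper layer): cools by 4.5 × 1.3 = 5.85°C, giving -2.73°C.
T_parcel − T_env = -3.38 − (-2.73) = -0.65°C

-0.65°C (parcel cooler than environment)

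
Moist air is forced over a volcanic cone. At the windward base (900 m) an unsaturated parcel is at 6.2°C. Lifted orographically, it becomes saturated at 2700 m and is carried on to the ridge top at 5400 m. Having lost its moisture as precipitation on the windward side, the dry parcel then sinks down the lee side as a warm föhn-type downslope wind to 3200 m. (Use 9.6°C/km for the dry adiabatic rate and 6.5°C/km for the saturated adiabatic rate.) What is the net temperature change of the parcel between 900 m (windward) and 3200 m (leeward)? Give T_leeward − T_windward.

-13.71°C

Dry to 2700 m: -9.6 × 1.8 km = -17.28°C, so T = -11.08°C.
Saturated to 5400 m: -6.5 × 2.7 km = -17.55°C, so T = -28.63°C.
Dry descent to 3200 m: +9.6 × 2.2 km = +21.12°C, so T = -7.51°C.
Net change vs windward start: -7.51 − 6.2 = -13.71°C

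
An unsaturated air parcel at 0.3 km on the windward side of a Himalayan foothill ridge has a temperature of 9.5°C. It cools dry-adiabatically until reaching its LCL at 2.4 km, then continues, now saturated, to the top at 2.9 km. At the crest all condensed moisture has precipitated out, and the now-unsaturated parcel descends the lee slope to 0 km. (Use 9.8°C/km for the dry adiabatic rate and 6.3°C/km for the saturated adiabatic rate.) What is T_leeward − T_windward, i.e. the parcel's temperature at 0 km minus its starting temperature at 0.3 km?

+4.69°C

From 300 m to 2400 m (dry): cools by 9.8 × 2.1 = 20.58°C, giving -11.08°C.
From 2400 m to 2900 m (saturated): cools by 6.3 × 0.5 = 3.15°C, giving -14.23°C.
From 2900 m to 0 m (dry descent): warms by 9.8 × 2.9 = 28.42°C, giving 14.19°C.
Net change vs windward start: 14.19 − 9.5 = +4.69°C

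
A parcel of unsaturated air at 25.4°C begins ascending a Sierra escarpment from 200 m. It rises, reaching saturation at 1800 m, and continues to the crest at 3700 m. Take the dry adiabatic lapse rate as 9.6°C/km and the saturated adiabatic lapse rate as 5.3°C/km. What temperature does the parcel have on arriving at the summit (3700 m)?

200–1800 m, dry: Δz = 1.6 km ⇒ ΔT = -15.36°C; T = 10.04°C
1800–3700 m, saturated: Δz = 1.9 km ⇒ ΔT = -10.07°C; T = -0.03°C

-0.03°C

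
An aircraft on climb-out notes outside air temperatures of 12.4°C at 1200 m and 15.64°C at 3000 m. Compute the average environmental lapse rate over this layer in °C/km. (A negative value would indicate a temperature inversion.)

Γ = −ΔT/Δz = (12.4 − 15.64) / (3000 − 1200) m
  = -3.24°C / 1.8 km = -1.8°C/km

-1.8°C/km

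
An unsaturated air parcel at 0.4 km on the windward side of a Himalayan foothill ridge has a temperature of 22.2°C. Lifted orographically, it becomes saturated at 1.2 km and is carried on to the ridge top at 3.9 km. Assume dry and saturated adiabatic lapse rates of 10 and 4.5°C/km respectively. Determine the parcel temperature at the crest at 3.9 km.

2.05°C

From 400 m to 1200 m (dry): cools by 10 × 0.8 = 8°C, giving 14.2°C.
From 1200 m to 3900 m (saturated): cools by 4.5 × 2.7 = 12.15°C, giving 2.05°C.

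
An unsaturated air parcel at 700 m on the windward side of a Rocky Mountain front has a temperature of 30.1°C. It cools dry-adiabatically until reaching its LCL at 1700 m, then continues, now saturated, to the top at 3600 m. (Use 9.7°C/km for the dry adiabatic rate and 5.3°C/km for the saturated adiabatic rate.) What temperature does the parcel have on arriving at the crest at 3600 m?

700–1700 m, dry: Δz = 1 km ⇒ ΔT = -9.7°C; T = 20.4°C
1700–3600 m, saturated: Δz = 1.9 km ⇒ ΔT = -10.07°C; T = 10.33°C

10.33°C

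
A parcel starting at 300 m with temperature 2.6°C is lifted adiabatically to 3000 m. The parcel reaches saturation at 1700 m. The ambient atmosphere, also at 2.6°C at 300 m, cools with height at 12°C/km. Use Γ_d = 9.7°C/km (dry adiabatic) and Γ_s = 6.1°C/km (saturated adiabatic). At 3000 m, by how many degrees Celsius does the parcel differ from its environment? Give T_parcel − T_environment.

+10.89°C (parcel warmer than environment)

Parcel:
  Dry to 1700 m: -9.7 × 1.4 km = -13.58°C, so T = -10.98°C.
  Saturated to 3000 m: -6.1 × 1.3 km = -7.93°C, so T = -18.91°C.
Environment:
  Environment to 3000 m: -12 × 2.7 km = -32.4°C, so T = -29.8°C.
T_parcel − T_env = -18.91 − (-29.8) = +10.89°C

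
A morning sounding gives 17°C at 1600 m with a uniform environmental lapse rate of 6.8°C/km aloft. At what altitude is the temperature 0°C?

Height above start = (17 − 0) / 6.8 = 2.5 km
Altitude = 1600 m + 2500 m = 4100 m

4100 m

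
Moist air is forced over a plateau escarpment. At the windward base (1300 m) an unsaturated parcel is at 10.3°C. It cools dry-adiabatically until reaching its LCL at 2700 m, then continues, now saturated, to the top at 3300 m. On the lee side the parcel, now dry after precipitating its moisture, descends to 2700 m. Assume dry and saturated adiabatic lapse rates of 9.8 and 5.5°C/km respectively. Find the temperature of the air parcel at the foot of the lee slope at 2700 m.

1300 → 2700 m (dry, 9.8°C/km): ΔT = -9.8 × 1.4 = -13.72°C → T = -3.42°C
2700 → 3300 m (saturated, 5.5°C/km): ΔT = -5.5 × 0.6 = -3.3°C → T = -6.72°C
3300 → 2700 m (dry descent, 9.8°C/km): ΔT = +9.8 × 0.6 = +5.88°C → T = -0.84°C

-0.84°C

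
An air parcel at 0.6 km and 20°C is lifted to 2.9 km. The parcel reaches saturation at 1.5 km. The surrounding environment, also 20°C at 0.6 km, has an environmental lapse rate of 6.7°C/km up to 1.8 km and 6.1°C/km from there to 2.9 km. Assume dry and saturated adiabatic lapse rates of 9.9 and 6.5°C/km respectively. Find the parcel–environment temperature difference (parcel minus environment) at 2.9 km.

Parcel:
  600–1500 m, dry: Δz = 0.9 km ⇒ ΔT = -8.91°C; T = 11.09°C
  1500–2900 m, saturated: Δz = 1.4 km ⇒ ΔT = -9.1°C; T = 1.99°C
Environment:
  600–1800 m, environment, lower layer: Δz = 1.2 km ⇒ ΔT = -8.04°C; T = 11.96°C
  1800–2900 m, environment, upper layer: Δz = 1.1 km ⇒ ΔT = -6.71°C; T = 5.25°C
T_parcel − T_env = 1.99 − 5.25 = -3.26°C

-3.26°C (parcel cooler than environment)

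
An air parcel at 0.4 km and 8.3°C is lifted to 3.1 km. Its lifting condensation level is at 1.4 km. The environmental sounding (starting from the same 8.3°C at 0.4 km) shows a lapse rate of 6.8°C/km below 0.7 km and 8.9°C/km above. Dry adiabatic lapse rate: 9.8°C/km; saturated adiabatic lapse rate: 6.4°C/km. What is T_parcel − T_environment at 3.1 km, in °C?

+2.72°C (parcel warmer than environment)

Parcel:
  Dry to 1400 m: -9.8 × 1 km = -9.8°C, so T = -1.5°C.
  Saturated to 3100 m: -6.4 × 1.7 km = -10.88°C, so T = -12.38°C.
Environment:
  Environment, lower layer to 700 m: -6.8 × 0.3 km = -2.04°C, so T = 6.26°C.
  Environment, upper layer to 3100 m: -8.9 × 2.4 km = -21.36°C, so T = -15.1°C.
T_parcel − T_env = -12.38 − (-15.1) = +2.72°C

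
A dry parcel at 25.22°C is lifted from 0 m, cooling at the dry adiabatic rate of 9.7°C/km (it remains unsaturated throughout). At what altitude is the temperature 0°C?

2600 m

Height above start = (25.22 − 0) / 9.7 = 2.6 km
Altitude = 0 m + 2600 m = 2600 m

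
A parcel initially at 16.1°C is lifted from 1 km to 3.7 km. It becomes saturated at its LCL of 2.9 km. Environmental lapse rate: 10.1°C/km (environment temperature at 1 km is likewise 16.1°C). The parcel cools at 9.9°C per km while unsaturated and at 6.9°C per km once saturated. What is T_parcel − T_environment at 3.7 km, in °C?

+2.94°C (parcel warmer than environment)

Parcel:
  From 1000 m to 2900 m (dry): cools by 9.9 × 1.9 = 18.81°C, giving -2.71°C.
  From 2900 m to 3700 m (saturated): cools by 6.9 × 0.8 = 5.52°C, giving -8.23°C.
Environment:
  From 1000 m to 3700 m (environment): cools by 10.1 × 2.7 = 27.27°C, giving -11.17°C.
T_parcel − T_env = -8.23 − (-11.17) = +2.94°C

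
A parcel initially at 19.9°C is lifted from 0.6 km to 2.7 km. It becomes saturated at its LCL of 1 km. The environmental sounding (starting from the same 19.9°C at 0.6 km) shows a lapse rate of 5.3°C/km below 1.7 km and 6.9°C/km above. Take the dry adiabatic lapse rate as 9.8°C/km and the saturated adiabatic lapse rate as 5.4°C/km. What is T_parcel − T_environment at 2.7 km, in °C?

-0.37°C (parcel cooler than environment)

Parcel:
  From 600 m to 1000 m (dry): cools by 9.8 × 0.4 = 3.92°C, giving 15.98°C.
  From 1000 m to 2700 m (saturated): cools by 5.4 × 1.7 = 9.18°C, giving 6.8°C.
Environment:
  From 600 m to 1700 m (environment, lower layer): cools by 5.3 × 1.1 = 5.83°C, giving 14.07°C.
  From 1700 m to 2700 m (environment, upper layer): cools by 6.9 × 1 = 6.9°C, giving 7.17°C.
T_parcel − T_env = 6.8 − 7.17 = -0.37°C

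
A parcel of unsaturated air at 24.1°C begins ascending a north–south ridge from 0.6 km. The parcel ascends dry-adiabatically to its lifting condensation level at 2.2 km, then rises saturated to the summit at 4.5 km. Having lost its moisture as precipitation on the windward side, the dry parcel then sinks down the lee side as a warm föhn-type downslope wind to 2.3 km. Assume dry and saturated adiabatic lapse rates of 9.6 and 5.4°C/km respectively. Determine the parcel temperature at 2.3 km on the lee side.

17.44°C

600–2200 m, dry: Δz = 1.6 km ⇒ ΔT = -15.36°C; T = 8.74°C
2200–4500 m, saturated: Δz = 2.3 km ⇒ ΔT = -12.42°C; T = -3.68°C
4500–2300 m, dry descent: Δz = 2.2 km ⇒ ΔT = +21.12°C; T = 17.44°C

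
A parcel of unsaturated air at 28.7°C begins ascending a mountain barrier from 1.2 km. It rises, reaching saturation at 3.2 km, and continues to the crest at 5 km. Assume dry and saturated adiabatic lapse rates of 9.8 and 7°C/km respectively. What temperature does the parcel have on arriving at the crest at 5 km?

-3.5°C

Dry to 3200 m: -9.8 × 2 km = -19.6°C, so T = 9.1°C.
Saturated to 5000 m: -7 × 1.8 km = -12.6°C, so T = -3.5°C.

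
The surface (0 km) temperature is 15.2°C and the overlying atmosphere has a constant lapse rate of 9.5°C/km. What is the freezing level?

Height above start = (15.2 − 0) / 9.5 = 1.6 km
Altitude = 0 m + 1600 m = 1600 m

1.6 km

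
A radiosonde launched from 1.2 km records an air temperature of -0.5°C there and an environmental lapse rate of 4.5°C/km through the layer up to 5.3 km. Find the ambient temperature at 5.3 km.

-18.95°C

Environmental to 5300 m: -4.5 × 4.1 km = -18.45°C, so T = -18.95°C.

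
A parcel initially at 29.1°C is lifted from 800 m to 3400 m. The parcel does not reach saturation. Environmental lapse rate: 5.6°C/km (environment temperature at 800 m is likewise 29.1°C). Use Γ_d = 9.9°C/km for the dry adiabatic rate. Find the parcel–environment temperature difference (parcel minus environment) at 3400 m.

Parcel:
  800 → 3400 m (dry, 9.9°C/km): ΔT = -9.9 × 2.6 = -25.74°C → T = 3.36°C
Environment:
  800 → 3400 m (environment, 5.6°C/km): ΔT = -5.6 × 2.6 = -14.56°C → T = 14.54°C
T_parcel − T_env = 3.36 − 14.54 = -11.18°C

-11.18°C (parcel cooler than environment)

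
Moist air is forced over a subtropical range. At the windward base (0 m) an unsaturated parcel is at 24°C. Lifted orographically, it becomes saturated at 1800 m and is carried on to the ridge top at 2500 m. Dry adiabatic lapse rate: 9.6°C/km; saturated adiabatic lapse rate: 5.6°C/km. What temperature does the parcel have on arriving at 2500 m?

0 → 1800 m (dry, 9.6°C/km): ΔT = -9.6 × 1.8 = -17.28°C → T = 6.72°C
1800 → 2500 m (saturated, 5.6°C/km): ΔT = -5.6 × 0.7 = -3.92°C → T = 2.8°C

2.8°C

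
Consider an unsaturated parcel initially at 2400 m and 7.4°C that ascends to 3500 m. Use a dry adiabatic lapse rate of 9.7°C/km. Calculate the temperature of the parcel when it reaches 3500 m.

2400–3500 m, dry adiabatic: Δz = 1.1 km ⇒ ΔT = -10.67°C; T = -3.27°C

-3.27°C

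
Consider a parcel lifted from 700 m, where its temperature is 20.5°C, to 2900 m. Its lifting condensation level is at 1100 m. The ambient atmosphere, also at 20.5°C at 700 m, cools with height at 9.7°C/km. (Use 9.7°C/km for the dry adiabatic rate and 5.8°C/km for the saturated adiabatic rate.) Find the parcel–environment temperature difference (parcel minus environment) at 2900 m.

Parcel:
  700–1100 m, dry: Δz = 0.4 km ⇒ ΔT = -3.88°C; T = 16.62°C
  1100–2900 m, saturated: Δz = 1.8 km ⇒ ΔT = -10.44°C; T = 6.18°C
Environment:
  700–2900 m, environment: Δz = 2.2 km ⇒ ΔT = -21.34°C; T = -0.84°C
T_parcel − T_env = 6.18 − (-0.84) = +7.02°C

+7.02°C (parcel warmer than environment)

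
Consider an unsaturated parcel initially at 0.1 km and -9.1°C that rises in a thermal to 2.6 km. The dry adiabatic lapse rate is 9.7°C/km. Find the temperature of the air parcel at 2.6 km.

-33.35°C

From 100 m to 2600 m (dry adiabatic): cools by 9.7 × 2.5 = 24.25°C, giving -33.35°C.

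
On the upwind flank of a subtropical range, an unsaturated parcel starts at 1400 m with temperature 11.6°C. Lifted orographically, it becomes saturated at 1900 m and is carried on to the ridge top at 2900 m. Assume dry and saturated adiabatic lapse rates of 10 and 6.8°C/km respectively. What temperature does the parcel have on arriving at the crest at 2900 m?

-0.2°C

1400 → 1900 m (dry, 10°C/km): ΔT = -10 × 0.5 = -5°C → T = 6.6°C
1900 → 2900 m (saturated, 6.8°C/km): ΔT = -6.8 × 1 = -6.8°C → T = -0.2°C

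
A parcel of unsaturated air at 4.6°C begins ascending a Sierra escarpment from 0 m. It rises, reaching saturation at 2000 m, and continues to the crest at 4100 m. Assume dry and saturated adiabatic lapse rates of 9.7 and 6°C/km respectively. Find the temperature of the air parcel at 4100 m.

From 0 m to 2000 m (dry): cools by 9.7 × 2 = 19.4°C, giving -14.8°C.
From 2000 m to 4100 m (saturated): cools by 6 × 2.1 = 12.6°C, giving -27.4°C.

-27.4°C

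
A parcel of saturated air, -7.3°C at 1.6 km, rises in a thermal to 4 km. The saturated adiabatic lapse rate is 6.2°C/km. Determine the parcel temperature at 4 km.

1600–4000 m, saturated adiabatic: Δz = 2.4 km ⇒ ΔT = -14.88°C; T = -22.18°C

-22.18°C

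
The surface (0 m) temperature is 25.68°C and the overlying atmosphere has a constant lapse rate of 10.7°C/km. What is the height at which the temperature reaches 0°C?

2400 m

Height above start = (25.68 − 0) / 10.7 = 2.4 km
Altitude = 0 m + 2400 m = 2400 m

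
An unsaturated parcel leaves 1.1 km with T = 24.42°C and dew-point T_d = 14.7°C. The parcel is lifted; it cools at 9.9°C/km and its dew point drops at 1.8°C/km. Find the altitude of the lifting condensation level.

2.3 km

T and T_d converge at 9.9 − 1.8 = 8.1°C per km
Height above start = (24.42 − 14.7) / 8.1 = 1.2 km
LCL altitude = 1100 m + 1200 m = 2300 m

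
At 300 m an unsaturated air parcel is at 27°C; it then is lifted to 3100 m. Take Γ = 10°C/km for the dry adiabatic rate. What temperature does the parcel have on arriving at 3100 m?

-1°C

Dry adiabatic to 3100 m: -10 × 2.8 km = -28°C, so T = -1°C.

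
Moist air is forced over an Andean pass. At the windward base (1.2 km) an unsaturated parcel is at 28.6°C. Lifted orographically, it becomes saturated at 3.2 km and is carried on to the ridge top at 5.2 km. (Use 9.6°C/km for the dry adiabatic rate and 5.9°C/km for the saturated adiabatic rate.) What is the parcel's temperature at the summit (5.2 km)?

-2.4°C

1200 → 3200 m (dry, 9.6°C/km): ΔT = -9.6 × 2 = -19.2°C → T = 9.4°C
3200 → 5200 m (saturated, 5.9°C/km): ΔT = -5.9 × 2 = -11.8°C → T = -2.4°C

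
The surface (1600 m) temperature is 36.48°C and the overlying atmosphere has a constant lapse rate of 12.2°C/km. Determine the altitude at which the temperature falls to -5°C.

5000 m

Height above start = (36.48 − (-5)) / 12.2 = 3.4 km
Altitude = 1600 m + 3400 m = 5000 m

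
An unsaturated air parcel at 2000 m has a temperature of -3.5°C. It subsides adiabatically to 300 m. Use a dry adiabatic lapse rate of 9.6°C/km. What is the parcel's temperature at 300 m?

2000–300 m, dry adiabatic: Δz = 1.7 km ⇒ ΔT = +16.32°C; T = 12.82°C

12.82°C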